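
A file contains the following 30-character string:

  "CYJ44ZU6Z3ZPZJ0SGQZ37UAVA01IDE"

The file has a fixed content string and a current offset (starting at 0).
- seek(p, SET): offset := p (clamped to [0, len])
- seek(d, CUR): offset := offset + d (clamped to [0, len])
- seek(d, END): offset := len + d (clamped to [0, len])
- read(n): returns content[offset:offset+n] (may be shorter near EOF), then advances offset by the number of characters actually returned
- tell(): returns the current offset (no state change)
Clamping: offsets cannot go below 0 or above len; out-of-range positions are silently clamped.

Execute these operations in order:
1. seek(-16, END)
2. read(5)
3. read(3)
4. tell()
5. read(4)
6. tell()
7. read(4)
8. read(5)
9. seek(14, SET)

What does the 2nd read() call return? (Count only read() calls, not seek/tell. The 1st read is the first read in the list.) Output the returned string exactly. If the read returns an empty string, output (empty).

Answer: 37U

Derivation:
After 1 (seek(-16, END)): offset=14
After 2 (read(5)): returned '0SGQZ', offset=19
After 3 (read(3)): returned '37U', offset=22
After 4 (tell()): offset=22
After 5 (read(4)): returned 'AVA0', offset=26
After 6 (tell()): offset=26
After 7 (read(4)): returned '1IDE', offset=30
After 8 (read(5)): returned '', offset=30
After 9 (seek(14, SET)): offset=14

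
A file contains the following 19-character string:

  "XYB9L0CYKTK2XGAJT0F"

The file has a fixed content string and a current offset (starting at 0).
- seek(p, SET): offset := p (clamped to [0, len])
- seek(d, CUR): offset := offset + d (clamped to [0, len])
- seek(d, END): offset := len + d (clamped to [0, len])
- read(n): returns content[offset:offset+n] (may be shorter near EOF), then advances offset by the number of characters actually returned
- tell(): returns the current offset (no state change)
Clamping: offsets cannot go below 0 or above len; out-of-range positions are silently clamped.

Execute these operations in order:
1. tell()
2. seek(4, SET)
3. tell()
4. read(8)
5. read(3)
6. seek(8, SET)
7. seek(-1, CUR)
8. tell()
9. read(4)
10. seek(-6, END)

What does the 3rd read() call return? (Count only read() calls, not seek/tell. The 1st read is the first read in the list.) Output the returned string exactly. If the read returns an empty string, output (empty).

Answer: YKTK

Derivation:
After 1 (tell()): offset=0
After 2 (seek(4, SET)): offset=4
After 3 (tell()): offset=4
After 4 (read(8)): returned 'L0CYKTK2', offset=12
After 5 (read(3)): returned 'XGA', offset=15
After 6 (seek(8, SET)): offset=8
After 7 (seek(-1, CUR)): offset=7
After 8 (tell()): offset=7
After 9 (read(4)): returned 'YKTK', offset=11
After 10 (seek(-6, END)): offset=13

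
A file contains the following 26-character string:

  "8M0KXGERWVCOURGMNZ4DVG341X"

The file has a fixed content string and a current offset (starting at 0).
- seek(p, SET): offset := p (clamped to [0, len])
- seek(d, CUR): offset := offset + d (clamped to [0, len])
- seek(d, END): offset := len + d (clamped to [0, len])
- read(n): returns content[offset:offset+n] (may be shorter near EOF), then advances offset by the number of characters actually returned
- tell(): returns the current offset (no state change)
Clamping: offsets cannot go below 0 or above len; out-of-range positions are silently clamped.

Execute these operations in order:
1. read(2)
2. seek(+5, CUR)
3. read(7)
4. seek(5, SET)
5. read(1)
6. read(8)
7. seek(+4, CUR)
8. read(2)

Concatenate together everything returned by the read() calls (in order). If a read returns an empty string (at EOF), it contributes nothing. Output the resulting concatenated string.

After 1 (read(2)): returned '8M', offset=2
After 2 (seek(+5, CUR)): offset=7
After 3 (read(7)): returned 'RWVCOUR', offset=14
After 4 (seek(5, SET)): offset=5
After 5 (read(1)): returned 'G', offset=6
After 6 (read(8)): returned 'ERWVCOUR', offset=14
After 7 (seek(+4, CUR)): offset=18
After 8 (read(2)): returned '4D', offset=20

Answer: 8MRWVCOURGERWVCOUR4D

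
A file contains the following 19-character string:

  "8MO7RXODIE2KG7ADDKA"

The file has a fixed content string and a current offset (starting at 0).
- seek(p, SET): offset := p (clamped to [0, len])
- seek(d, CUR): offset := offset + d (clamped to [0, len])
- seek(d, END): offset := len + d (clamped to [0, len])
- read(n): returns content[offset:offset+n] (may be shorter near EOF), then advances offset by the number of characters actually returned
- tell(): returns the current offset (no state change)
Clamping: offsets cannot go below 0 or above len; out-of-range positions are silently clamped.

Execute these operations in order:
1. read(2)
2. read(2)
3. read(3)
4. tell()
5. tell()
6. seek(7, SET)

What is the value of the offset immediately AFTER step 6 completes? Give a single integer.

Answer: 7

Derivation:
After 1 (read(2)): returned '8M', offset=2
After 2 (read(2)): returned 'O7', offset=4
After 3 (read(3)): returned 'RXO', offset=7
After 4 (tell()): offset=7
After 5 (tell()): offset=7
After 6 (seek(7, SET)): offset=7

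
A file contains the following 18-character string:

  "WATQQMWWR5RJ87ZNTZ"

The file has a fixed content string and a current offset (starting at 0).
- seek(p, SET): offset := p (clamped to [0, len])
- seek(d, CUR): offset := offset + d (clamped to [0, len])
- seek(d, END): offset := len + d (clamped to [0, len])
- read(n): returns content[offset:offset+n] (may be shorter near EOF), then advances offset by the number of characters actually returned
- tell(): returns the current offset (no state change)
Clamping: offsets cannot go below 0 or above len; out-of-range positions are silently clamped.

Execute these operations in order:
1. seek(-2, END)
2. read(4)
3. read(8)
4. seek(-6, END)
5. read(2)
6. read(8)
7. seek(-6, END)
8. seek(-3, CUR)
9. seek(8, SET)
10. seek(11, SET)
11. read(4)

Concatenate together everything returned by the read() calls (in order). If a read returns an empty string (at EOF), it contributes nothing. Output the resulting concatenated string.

After 1 (seek(-2, END)): offset=16
After 2 (read(4)): returned 'TZ', offset=18
After 3 (read(8)): returned '', offset=18
After 4 (seek(-6, END)): offset=12
After 5 (read(2)): returned '87', offset=14
After 6 (read(8)): returned 'ZNTZ', offset=18
After 7 (seek(-6, END)): offset=12
After 8 (seek(-3, CUR)): offset=9
After 9 (seek(8, SET)): offset=8
After 10 (seek(11, SET)): offset=11
After 11 (read(4)): returned 'J87Z', offset=15

Answer: TZ87ZNTZJ87Z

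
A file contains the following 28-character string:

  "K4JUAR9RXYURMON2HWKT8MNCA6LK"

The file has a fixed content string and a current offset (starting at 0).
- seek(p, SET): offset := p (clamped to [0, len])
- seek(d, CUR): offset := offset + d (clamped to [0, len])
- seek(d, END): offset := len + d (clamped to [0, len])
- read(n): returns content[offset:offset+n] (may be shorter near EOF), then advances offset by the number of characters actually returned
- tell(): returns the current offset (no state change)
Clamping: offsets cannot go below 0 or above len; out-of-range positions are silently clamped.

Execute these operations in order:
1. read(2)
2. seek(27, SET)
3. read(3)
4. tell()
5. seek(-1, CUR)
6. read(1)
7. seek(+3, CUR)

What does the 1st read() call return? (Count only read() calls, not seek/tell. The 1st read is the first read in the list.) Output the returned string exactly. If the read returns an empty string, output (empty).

Answer: K4

Derivation:
After 1 (read(2)): returned 'K4', offset=2
After 2 (seek(27, SET)): offset=27
After 3 (read(3)): returned 'K', offset=28
After 4 (tell()): offset=28
After 5 (seek(-1, CUR)): offset=27
After 6 (read(1)): returned 'K', offset=28
After 7 (seek(+3, CUR)): offset=28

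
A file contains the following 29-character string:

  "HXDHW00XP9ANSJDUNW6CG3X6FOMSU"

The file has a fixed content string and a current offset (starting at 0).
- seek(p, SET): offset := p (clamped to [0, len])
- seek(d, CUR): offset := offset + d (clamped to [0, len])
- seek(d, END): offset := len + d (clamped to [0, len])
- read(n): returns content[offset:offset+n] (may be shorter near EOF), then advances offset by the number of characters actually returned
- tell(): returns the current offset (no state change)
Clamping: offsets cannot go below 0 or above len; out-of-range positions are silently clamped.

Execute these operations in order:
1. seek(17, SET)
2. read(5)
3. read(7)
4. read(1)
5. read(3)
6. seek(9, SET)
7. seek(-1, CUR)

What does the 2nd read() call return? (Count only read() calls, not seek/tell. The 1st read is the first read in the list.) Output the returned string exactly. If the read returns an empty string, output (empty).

After 1 (seek(17, SET)): offset=17
After 2 (read(5)): returned 'W6CG3', offset=22
After 3 (read(7)): returned 'X6FOMSU', offset=29
After 4 (read(1)): returned '', offset=29
After 5 (read(3)): returned '', offset=29
After 6 (seek(9, SET)): offset=9
After 7 (seek(-1, CUR)): offset=8

Answer: X6FOMSU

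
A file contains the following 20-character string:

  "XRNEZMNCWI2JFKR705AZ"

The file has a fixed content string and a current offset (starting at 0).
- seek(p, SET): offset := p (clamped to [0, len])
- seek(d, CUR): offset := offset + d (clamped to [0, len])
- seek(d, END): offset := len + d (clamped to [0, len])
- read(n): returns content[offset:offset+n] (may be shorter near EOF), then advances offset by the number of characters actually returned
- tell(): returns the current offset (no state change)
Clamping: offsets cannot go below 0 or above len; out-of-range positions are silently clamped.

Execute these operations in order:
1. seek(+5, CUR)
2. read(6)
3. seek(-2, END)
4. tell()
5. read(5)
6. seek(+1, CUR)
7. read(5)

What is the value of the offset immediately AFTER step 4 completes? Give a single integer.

After 1 (seek(+5, CUR)): offset=5
After 2 (read(6)): returned 'MNCWI2', offset=11
After 3 (seek(-2, END)): offset=18
After 4 (tell()): offset=18

Answer: 18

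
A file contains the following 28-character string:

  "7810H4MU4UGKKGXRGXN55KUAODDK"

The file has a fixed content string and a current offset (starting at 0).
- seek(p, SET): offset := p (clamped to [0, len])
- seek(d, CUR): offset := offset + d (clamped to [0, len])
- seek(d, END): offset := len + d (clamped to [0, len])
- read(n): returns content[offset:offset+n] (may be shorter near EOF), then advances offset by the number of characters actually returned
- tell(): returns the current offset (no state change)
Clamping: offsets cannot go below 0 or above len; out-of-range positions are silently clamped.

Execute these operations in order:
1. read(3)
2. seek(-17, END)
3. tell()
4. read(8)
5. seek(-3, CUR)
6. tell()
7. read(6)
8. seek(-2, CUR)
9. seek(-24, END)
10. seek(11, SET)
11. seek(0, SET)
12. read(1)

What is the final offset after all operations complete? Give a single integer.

Answer: 1

Derivation:
After 1 (read(3)): returned '781', offset=3
After 2 (seek(-17, END)): offset=11
After 3 (tell()): offset=11
After 4 (read(8)): returned 'KKGXRGXN', offset=19
After 5 (seek(-3, CUR)): offset=16
After 6 (tell()): offset=16
After 7 (read(6)): returned 'GXN55K', offset=22
After 8 (seek(-2, CUR)): offset=20
After 9 (seek(-24, END)): offset=4
After 10 (seek(11, SET)): offset=11
After 11 (seek(0, SET)): offset=0
After 12 (read(1)): returned '7', offset=1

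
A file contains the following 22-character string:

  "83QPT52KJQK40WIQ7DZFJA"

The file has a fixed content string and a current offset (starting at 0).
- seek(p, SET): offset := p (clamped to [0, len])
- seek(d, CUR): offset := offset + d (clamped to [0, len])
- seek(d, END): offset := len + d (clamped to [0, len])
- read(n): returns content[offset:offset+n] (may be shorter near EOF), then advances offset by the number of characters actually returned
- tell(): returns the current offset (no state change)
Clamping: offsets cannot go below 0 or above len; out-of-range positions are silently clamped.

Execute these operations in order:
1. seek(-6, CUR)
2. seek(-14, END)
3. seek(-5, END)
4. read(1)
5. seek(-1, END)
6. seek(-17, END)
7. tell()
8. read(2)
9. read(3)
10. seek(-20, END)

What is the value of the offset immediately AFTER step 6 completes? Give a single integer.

After 1 (seek(-6, CUR)): offset=0
After 2 (seek(-14, END)): offset=8
After 3 (seek(-5, END)): offset=17
After 4 (read(1)): returned 'D', offset=18
After 5 (seek(-1, END)): offset=21
After 6 (seek(-17, END)): offset=5

Answer: 5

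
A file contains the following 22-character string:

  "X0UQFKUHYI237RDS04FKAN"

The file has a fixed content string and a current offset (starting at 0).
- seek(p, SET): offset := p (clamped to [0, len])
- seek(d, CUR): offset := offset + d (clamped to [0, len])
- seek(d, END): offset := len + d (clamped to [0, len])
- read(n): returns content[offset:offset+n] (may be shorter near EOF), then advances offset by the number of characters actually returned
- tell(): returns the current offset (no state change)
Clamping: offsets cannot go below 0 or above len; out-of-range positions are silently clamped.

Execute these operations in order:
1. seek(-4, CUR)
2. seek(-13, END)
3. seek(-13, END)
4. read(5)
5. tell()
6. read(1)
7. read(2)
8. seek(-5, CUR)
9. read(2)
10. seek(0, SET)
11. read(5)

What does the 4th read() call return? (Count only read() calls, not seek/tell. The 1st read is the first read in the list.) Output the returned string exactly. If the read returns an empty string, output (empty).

After 1 (seek(-4, CUR)): offset=0
After 2 (seek(-13, END)): offset=9
After 3 (seek(-13, END)): offset=9
After 4 (read(5)): returned 'I237R', offset=14
After 5 (tell()): offset=14
After 6 (read(1)): returned 'D', offset=15
After 7 (read(2)): returned 'S0', offset=17
After 8 (seek(-5, CUR)): offset=12
After 9 (read(2)): returned '7R', offset=14
After 10 (seek(0, SET)): offset=0
After 11 (read(5)): returned 'X0UQF', offset=5

Answer: 7R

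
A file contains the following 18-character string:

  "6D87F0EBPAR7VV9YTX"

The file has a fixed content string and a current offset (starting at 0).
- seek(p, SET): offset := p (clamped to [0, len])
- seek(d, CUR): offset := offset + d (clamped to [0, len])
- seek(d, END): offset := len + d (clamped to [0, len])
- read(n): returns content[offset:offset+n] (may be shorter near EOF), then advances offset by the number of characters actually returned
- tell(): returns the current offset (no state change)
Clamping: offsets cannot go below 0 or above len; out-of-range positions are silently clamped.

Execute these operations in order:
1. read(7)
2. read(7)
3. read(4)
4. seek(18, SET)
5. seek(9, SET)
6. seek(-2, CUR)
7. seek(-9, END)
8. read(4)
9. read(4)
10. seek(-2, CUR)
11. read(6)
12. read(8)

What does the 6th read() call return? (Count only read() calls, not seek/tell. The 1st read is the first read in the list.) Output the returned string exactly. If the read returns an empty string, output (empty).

After 1 (read(7)): returned '6D87F0E', offset=7
After 2 (read(7)): returned 'BPAR7VV', offset=14
After 3 (read(4)): returned '9YTX', offset=18
After 4 (seek(18, SET)): offset=18
After 5 (seek(9, SET)): offset=9
After 6 (seek(-2, CUR)): offset=7
After 7 (seek(-9, END)): offset=9
After 8 (read(4)): returned 'AR7V', offset=13
After 9 (read(4)): returned 'V9YT', offset=17
After 10 (seek(-2, CUR)): offset=15
After 11 (read(6)): returned 'YTX', offset=18
After 12 (read(8)): returned '', offset=18

Answer: YTX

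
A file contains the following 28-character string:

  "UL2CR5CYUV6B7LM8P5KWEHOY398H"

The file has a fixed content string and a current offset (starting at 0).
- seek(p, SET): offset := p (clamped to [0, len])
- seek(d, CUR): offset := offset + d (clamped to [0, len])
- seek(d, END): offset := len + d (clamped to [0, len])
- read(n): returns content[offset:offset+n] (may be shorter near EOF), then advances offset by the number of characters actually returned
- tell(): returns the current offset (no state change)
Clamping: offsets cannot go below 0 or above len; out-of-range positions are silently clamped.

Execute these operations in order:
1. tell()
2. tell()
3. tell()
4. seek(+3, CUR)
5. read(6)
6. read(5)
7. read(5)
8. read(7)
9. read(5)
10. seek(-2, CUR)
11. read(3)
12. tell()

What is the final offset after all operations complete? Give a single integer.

After 1 (tell()): offset=0
After 2 (tell()): offset=0
After 3 (tell()): offset=0
After 4 (seek(+3, CUR)): offset=3
After 5 (read(6)): returned 'CR5CYU', offset=9
After 6 (read(5)): returned 'V6B7L', offset=14
After 7 (read(5)): returned 'M8P5K', offset=19
After 8 (read(7)): returned 'WEHOY39', offset=26
After 9 (read(5)): returned '8H', offset=28
After 10 (seek(-2, CUR)): offset=26
After 11 (read(3)): returned '8H', offset=28
After 12 (tell()): offset=28

Answer: 28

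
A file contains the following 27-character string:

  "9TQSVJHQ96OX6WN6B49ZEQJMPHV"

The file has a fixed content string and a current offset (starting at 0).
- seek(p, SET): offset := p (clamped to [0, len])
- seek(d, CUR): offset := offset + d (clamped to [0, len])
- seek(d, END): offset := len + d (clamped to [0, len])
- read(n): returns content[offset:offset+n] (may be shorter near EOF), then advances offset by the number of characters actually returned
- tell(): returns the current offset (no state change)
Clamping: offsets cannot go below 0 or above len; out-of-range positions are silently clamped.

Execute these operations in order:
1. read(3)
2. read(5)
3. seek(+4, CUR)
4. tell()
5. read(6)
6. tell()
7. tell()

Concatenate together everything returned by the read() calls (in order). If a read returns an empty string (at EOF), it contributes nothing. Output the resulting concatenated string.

After 1 (read(3)): returned '9TQ', offset=3
After 2 (read(5)): returned 'SVJHQ', offset=8
After 3 (seek(+4, CUR)): offset=12
After 4 (tell()): offset=12
After 5 (read(6)): returned '6WN6B4', offset=18
After 6 (tell()): offset=18
After 7 (tell()): offset=18

Answer: 9TQSVJHQ6WN6B4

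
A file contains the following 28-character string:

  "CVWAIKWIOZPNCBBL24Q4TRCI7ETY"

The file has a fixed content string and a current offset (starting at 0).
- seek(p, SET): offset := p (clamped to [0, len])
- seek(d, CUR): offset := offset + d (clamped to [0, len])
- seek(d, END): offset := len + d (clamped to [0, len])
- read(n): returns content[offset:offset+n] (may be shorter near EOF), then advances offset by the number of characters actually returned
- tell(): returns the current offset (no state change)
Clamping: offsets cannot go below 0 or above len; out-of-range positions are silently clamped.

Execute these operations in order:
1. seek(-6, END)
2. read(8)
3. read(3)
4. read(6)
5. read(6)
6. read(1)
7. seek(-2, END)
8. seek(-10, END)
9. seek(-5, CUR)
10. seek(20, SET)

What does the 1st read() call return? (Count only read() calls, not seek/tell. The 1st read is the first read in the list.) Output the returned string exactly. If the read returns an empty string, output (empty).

Answer: CI7ETY

Derivation:
After 1 (seek(-6, END)): offset=22
After 2 (read(8)): returned 'CI7ETY', offset=28
After 3 (read(3)): returned '', offset=28
After 4 (read(6)): returned '', offset=28
After 5 (read(6)): returned '', offset=28
After 6 (read(1)): returned '', offset=28
After 7 (seek(-2, END)): offset=26
After 8 (seek(-10, END)): offset=18
After 9 (seek(-5, CUR)): offset=13
After 10 (seek(20, SET)): offset=20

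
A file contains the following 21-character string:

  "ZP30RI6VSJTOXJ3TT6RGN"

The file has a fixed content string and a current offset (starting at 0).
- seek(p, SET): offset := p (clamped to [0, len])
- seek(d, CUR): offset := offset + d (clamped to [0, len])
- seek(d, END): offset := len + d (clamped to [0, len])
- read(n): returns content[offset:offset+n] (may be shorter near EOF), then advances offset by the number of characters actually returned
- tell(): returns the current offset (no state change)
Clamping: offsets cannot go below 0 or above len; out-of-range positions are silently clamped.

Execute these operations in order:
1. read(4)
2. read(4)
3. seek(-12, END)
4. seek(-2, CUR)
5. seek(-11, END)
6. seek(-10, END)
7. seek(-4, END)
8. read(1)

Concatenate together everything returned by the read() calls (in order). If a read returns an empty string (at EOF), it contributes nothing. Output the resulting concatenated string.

Answer: ZP30RI6V6

Derivation:
After 1 (read(4)): returned 'ZP30', offset=4
After 2 (read(4)): returned 'RI6V', offset=8
After 3 (seek(-12, END)): offset=9
After 4 (seek(-2, CUR)): offset=7
After 5 (seek(-11, END)): offset=10
After 6 (seek(-10, END)): offset=11
After 7 (seek(-4, END)): offset=17
After 8 (read(1)): returned '6', offset=18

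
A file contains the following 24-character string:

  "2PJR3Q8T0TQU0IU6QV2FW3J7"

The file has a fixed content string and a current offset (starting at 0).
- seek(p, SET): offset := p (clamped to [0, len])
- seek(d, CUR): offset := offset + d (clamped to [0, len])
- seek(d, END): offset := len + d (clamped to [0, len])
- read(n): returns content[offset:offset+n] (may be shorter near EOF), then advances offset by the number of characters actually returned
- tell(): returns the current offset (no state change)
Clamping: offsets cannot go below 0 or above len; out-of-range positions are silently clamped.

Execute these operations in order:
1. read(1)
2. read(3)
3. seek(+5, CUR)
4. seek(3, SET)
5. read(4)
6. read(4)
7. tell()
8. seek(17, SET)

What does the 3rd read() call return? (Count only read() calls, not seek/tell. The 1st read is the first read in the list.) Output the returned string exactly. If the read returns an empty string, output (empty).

After 1 (read(1)): returned '2', offset=1
After 2 (read(3)): returned 'PJR', offset=4
After 3 (seek(+5, CUR)): offset=9
After 4 (seek(3, SET)): offset=3
After 5 (read(4)): returned 'R3Q8', offset=7
After 6 (read(4)): returned 'T0TQ', offset=11
After 7 (tell()): offset=11
After 8 (seek(17, SET)): offset=17

Answer: R3Q8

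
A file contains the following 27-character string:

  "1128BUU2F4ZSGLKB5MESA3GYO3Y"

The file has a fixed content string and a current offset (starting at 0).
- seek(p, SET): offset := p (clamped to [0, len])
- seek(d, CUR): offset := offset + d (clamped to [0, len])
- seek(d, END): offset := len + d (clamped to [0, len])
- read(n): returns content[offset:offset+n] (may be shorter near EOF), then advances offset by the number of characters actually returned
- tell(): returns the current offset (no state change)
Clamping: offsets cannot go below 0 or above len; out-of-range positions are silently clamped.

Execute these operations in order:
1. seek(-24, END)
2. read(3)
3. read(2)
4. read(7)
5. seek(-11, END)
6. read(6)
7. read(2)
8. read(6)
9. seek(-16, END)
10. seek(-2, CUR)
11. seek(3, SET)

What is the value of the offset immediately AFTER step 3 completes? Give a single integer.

Answer: 8

Derivation:
After 1 (seek(-24, END)): offset=3
After 2 (read(3)): returned '8BU', offset=6
After 3 (read(2)): returned 'U2', offset=8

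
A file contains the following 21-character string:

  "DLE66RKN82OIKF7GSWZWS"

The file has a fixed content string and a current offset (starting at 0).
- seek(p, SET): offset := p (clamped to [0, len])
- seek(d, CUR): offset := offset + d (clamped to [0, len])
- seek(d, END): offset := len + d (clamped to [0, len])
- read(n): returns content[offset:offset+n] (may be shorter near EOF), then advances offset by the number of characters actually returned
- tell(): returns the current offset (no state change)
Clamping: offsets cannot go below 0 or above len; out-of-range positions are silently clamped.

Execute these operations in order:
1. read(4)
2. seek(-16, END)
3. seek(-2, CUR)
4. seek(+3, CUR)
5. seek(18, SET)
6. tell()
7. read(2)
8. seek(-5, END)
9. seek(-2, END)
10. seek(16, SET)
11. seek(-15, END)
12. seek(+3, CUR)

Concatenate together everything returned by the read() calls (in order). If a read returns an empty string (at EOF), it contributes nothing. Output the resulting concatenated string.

Answer: DLE6ZW

Derivation:
After 1 (read(4)): returned 'DLE6', offset=4
After 2 (seek(-16, END)): offset=5
After 3 (seek(-2, CUR)): offset=3
After 4 (seek(+3, CUR)): offset=6
After 5 (seek(18, SET)): offset=18
After 6 (tell()): offset=18
After 7 (read(2)): returned 'ZW', offset=20
After 8 (seek(-5, END)): offset=16
After 9 (seek(-2, END)): offset=19
After 10 (seek(16, SET)): offset=16
After 11 (seek(-15, END)): offset=6
After 12 (seek(+3, CUR)): offset=9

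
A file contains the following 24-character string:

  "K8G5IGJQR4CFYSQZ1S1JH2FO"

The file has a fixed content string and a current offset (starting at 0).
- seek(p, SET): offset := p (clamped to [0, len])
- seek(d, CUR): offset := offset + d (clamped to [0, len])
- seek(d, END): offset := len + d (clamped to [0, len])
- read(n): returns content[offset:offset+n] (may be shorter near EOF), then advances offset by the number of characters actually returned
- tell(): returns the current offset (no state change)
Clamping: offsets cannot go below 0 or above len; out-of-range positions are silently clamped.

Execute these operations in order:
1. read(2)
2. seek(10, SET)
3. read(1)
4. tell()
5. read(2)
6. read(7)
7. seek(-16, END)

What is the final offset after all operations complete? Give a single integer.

After 1 (read(2)): returned 'K8', offset=2
After 2 (seek(10, SET)): offset=10
After 3 (read(1)): returned 'C', offset=11
After 4 (tell()): offset=11
After 5 (read(2)): returned 'FY', offset=13
After 6 (read(7)): returned 'SQZ1S1J', offset=20
After 7 (seek(-16, END)): offset=8

Answer: 8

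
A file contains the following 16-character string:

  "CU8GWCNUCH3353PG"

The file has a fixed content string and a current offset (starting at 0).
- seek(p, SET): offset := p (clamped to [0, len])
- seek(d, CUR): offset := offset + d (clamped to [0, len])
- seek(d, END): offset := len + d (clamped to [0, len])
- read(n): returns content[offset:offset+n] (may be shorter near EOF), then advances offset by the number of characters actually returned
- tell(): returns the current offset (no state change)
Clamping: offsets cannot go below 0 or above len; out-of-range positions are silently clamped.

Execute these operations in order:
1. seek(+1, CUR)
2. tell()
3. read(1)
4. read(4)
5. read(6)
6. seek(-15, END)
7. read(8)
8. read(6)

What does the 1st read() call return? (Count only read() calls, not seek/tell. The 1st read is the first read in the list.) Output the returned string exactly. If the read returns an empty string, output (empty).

Answer: U

Derivation:
After 1 (seek(+1, CUR)): offset=1
After 2 (tell()): offset=1
After 3 (read(1)): returned 'U', offset=2
After 4 (read(4)): returned '8GWC', offset=6
After 5 (read(6)): returned 'NUCH33', offset=12
After 6 (seek(-15, END)): offset=1
After 7 (read(8)): returned 'U8GWCNUC', offset=9
After 8 (read(6)): returned 'H3353P', offset=15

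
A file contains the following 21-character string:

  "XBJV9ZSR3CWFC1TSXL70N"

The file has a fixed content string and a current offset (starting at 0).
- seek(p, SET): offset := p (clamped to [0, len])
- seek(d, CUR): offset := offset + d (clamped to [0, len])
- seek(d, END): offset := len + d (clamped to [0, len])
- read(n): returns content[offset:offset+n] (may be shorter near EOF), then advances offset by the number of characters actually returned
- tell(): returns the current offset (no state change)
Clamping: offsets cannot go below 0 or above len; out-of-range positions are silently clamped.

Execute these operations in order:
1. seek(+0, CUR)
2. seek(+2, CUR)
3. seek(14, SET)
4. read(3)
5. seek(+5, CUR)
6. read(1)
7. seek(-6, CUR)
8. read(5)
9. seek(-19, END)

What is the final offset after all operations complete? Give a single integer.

After 1 (seek(+0, CUR)): offset=0
After 2 (seek(+2, CUR)): offset=2
After 3 (seek(14, SET)): offset=14
After 4 (read(3)): returned 'TSX', offset=17
After 5 (seek(+5, CUR)): offset=21
After 6 (read(1)): returned '', offset=21
After 7 (seek(-6, CUR)): offset=15
After 8 (read(5)): returned 'SXL70', offset=20
After 9 (seek(-19, END)): offset=2

Answer: 2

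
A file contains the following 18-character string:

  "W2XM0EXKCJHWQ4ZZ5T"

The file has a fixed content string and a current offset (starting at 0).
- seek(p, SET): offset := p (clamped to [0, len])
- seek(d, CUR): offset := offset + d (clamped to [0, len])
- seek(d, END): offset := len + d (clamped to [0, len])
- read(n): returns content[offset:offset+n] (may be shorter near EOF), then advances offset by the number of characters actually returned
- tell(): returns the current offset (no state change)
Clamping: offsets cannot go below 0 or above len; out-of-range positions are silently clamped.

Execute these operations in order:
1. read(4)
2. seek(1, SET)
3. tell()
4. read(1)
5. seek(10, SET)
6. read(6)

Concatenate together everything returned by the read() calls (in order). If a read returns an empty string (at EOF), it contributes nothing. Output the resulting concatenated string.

After 1 (read(4)): returned 'W2XM', offset=4
After 2 (seek(1, SET)): offset=1
After 3 (tell()): offset=1
After 4 (read(1)): returned '2', offset=2
After 5 (seek(10, SET)): offset=10
After 6 (read(6)): returned 'HWQ4ZZ', offset=16

Answer: W2XM2HWQ4ZZ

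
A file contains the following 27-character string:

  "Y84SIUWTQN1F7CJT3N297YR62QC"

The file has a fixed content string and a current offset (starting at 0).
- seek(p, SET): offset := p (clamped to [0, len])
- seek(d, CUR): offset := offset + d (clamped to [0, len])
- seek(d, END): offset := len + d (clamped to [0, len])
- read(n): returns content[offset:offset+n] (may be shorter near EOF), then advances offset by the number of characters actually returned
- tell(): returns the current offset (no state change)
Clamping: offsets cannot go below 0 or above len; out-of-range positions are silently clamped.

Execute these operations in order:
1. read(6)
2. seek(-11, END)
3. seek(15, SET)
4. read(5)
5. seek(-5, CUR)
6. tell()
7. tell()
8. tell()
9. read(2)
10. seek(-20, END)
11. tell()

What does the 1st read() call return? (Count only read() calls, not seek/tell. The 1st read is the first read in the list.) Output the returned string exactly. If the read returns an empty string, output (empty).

Answer: Y84SIU

Derivation:
After 1 (read(6)): returned 'Y84SIU', offset=6
After 2 (seek(-11, END)): offset=16
After 3 (seek(15, SET)): offset=15
After 4 (read(5)): returned 'T3N29', offset=20
After 5 (seek(-5, CUR)): offset=15
After 6 (tell()): offset=15
After 7 (tell()): offset=15
After 8 (tell()): offset=15
After 9 (read(2)): returned 'T3', offset=17
After 10 (seek(-20, END)): offset=7
After 11 (tell()): offset=7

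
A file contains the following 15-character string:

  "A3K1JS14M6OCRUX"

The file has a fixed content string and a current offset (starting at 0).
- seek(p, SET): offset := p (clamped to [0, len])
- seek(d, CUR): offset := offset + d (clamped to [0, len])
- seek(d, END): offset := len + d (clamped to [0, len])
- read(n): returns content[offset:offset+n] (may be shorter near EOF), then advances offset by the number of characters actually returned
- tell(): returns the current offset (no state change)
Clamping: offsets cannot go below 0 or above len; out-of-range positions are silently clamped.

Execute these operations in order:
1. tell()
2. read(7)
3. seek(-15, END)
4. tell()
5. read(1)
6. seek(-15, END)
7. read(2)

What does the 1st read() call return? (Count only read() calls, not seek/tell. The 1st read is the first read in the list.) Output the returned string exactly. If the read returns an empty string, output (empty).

After 1 (tell()): offset=0
After 2 (read(7)): returned 'A3K1JS1', offset=7
After 3 (seek(-15, END)): offset=0
After 4 (tell()): offset=0
After 5 (read(1)): returned 'A', offset=1
After 6 (seek(-15, END)): offset=0
After 7 (read(2)): returned 'A3', offset=2

Answer: A3K1JS1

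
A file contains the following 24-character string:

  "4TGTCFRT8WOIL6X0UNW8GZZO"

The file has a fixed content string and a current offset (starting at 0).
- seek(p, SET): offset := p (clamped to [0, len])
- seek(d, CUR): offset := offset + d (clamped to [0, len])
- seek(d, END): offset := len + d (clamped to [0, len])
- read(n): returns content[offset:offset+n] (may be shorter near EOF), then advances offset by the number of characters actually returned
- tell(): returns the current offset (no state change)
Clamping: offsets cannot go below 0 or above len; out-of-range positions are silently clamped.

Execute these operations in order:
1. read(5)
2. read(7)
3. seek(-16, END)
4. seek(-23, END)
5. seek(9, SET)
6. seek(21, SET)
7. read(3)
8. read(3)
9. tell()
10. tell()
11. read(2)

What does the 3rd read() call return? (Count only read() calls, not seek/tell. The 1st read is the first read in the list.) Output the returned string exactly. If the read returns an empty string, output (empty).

After 1 (read(5)): returned '4TGTC', offset=5
After 2 (read(7)): returned 'FRT8WOI', offset=12
After 3 (seek(-16, END)): offset=8
After 4 (seek(-23, END)): offset=1
After 5 (seek(9, SET)): offset=9
After 6 (seek(21, SET)): offset=21
After 7 (read(3)): returned 'ZZO', offset=24
After 8 (read(3)): returned '', offset=24
After 9 (tell()): offset=24
After 10 (tell()): offset=24
After 11 (read(2)): returned '', offset=24

Answer: ZZO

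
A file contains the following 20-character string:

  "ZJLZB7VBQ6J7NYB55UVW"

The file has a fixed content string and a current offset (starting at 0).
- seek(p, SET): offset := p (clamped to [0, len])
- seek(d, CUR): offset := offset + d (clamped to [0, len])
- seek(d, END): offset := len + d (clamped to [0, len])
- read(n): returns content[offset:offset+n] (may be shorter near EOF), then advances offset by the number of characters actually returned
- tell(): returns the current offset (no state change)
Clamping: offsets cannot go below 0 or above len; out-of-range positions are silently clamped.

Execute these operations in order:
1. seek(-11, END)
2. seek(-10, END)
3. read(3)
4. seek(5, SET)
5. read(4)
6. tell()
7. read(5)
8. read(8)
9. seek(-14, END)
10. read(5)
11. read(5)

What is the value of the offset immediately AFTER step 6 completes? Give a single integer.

After 1 (seek(-11, END)): offset=9
After 2 (seek(-10, END)): offset=10
After 3 (read(3)): returned 'J7N', offset=13
After 4 (seek(5, SET)): offset=5
After 5 (read(4)): returned '7VBQ', offset=9
After 6 (tell()): offset=9

Answer: 9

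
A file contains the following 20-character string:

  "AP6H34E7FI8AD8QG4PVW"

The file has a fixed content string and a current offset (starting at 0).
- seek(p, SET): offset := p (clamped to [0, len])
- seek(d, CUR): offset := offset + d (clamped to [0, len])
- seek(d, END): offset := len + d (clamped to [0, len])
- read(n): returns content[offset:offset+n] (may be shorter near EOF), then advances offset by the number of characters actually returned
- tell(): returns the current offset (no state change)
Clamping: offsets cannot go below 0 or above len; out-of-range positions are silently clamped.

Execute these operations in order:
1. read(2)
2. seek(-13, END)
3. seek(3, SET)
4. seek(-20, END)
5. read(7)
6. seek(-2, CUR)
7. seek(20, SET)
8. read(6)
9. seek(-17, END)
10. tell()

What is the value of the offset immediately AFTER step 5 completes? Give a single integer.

Answer: 7

Derivation:
After 1 (read(2)): returned 'AP', offset=2
After 2 (seek(-13, END)): offset=7
After 3 (seek(3, SET)): offset=3
After 4 (seek(-20, END)): offset=0
After 5 (read(7)): returned 'AP6H34E', offset=7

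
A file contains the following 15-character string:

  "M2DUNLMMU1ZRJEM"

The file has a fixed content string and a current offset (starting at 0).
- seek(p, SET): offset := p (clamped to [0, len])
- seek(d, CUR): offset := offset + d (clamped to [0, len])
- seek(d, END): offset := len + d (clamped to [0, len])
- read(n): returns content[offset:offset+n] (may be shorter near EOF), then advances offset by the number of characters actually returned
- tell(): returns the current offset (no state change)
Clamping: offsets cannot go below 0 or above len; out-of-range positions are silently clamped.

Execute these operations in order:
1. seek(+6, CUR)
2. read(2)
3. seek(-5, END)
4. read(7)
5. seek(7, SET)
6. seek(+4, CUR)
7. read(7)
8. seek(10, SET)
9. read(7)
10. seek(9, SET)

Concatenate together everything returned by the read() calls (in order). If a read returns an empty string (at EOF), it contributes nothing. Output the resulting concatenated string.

After 1 (seek(+6, CUR)): offset=6
After 2 (read(2)): returned 'MM', offset=8
After 3 (seek(-5, END)): offset=10
After 4 (read(7)): returned 'ZRJEM', offset=15
After 5 (seek(7, SET)): offset=7
After 6 (seek(+4, CUR)): offset=11
After 7 (read(7)): returned 'RJEM', offset=15
After 8 (seek(10, SET)): offset=10
After 9 (read(7)): returned 'ZRJEM', offset=15
After 10 (seek(9, SET)): offset=9

Answer: MMZRJEMRJEMZRJEM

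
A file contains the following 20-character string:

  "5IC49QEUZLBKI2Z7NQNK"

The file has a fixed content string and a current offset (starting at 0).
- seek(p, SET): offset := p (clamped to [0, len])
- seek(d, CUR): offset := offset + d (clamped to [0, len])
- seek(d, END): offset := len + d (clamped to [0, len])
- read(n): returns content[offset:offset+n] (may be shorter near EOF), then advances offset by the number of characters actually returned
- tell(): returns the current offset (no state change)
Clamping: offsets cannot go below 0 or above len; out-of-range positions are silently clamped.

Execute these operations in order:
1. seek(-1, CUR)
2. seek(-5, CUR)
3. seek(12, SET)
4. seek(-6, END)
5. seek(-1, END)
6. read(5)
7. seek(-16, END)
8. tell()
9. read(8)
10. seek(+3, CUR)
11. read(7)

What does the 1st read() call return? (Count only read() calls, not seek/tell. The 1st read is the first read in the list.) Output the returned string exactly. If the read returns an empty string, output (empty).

Answer: K

Derivation:
After 1 (seek(-1, CUR)): offset=0
After 2 (seek(-5, CUR)): offset=0
After 3 (seek(12, SET)): offset=12
After 4 (seek(-6, END)): offset=14
After 5 (seek(-1, END)): offset=19
After 6 (read(5)): returned 'K', offset=20
After 7 (seek(-16, END)): offset=4
After 8 (tell()): offset=4
After 9 (read(8)): returned '9QEUZLBK', offset=12
After 10 (seek(+3, CUR)): offset=15
After 11 (read(7)): returned '7NQNK', offset=20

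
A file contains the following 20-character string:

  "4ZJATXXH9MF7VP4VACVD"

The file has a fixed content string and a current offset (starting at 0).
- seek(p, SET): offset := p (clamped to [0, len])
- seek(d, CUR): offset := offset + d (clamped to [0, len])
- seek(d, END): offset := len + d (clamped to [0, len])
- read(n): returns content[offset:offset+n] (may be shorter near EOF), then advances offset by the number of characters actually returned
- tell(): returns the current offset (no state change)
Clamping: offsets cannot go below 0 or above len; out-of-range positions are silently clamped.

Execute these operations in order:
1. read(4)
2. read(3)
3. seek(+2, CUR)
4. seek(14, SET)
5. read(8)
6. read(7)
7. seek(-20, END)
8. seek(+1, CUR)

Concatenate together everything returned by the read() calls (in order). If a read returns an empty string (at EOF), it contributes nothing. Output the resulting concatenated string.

After 1 (read(4)): returned '4ZJA', offset=4
After 2 (read(3)): returned 'TXX', offset=7
After 3 (seek(+2, CUR)): offset=9
After 4 (seek(14, SET)): offset=14
After 5 (read(8)): returned '4VACVD', offset=20
After 6 (read(7)): returned '', offset=20
After 7 (seek(-20, END)): offset=0
After 8 (seek(+1, CUR)): offset=1

Answer: 4ZJATXX4VACVD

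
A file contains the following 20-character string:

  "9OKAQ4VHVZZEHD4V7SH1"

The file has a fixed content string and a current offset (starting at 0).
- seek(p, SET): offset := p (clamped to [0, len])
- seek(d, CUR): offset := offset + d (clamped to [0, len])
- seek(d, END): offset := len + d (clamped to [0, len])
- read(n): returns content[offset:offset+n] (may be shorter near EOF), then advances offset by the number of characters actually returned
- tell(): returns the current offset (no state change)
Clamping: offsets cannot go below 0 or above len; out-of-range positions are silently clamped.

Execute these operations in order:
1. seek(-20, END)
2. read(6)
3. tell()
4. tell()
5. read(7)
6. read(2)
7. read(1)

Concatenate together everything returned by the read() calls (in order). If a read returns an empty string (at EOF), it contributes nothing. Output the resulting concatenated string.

Answer: 9OKAQ4VHVZZEHD4V

Derivation:
After 1 (seek(-20, END)): offset=0
After 2 (read(6)): returned '9OKAQ4', offset=6
After 3 (tell()): offset=6
After 4 (tell()): offset=6
After 5 (read(7)): returned 'VHVZZEH', offset=13
After 6 (read(2)): returned 'D4', offset=15
After 7 (read(1)): returned 'V', offset=16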